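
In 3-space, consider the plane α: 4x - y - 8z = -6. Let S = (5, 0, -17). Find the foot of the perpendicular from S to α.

(-3, 2, -1)

Foot = S − λn with λ = (n·S − d)/|n|² = (156 − (-6))/81 = 2.
Foot = (5, 0, -17) − 2·(4, -1, -8) = (-3, 2, -1).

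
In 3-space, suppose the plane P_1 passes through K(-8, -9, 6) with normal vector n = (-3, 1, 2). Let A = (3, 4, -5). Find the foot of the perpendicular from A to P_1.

P_1: n·r = n·K gives -3x + y + 2z = 27.
Foot = A − λn with λ = (n·A − d)/|n|² = (-15 − 27)/14 = -3.
Foot = (3, 4, -5) − (-3)·(-3, 1, 2) = (-6, 7, 1).

(-6, 7, 1)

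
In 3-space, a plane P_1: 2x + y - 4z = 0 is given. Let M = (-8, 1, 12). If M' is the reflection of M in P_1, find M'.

λ = (n·M − d)/|n|² = (-63 − 0)/21 = -3.
Reflection = M − 2λn = (-8, 1, 12) − (-6)·(2, 1, -4) = (4, 7, -12).

(4, 7, -12)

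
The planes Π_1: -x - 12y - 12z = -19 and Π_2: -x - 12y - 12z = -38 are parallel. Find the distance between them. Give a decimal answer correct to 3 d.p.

1.118

Same normal n = (-1, -12, -12) with |n| = √289; distance = |-19 − (-38)| / |n| = 19/√289 ≈ 1.118.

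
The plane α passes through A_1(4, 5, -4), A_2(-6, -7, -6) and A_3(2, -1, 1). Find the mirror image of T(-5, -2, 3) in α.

A_1A_2 = (-10, -12, -2), A_1A_3 = (-2, -6, 5); a normal to α is A_1A_2 × A_1A_3 = (-72, 54, 36).
Using A_1: α has equation -72x + 54y + 36z = -162.
λ = (n·T − d)/|n|² = (360 − (-162))/9396 = 1/18.
Reflection = T − 2λn = (-5, -2, 3) − (1/9)·(-72, 54, 36) = (3, -8, -1).

(3, -8, -1)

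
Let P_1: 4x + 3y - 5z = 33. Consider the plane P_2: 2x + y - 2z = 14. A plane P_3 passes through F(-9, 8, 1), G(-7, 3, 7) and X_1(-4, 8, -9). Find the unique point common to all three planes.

FG = (2, -5, 6), FX_1 = (5, 0, -10); a normal to P_3 is FG × FX_1 = (50, 50, 25).
Using F: P_3 has equation 50x + 50y + 25z = -25.
Solving the 3×3 linear system 4x + 3y - 5z = 33, 2x + y - 2z = 14, 50x + 50y + 25z = -25 (e.g. by elimination or Cramer's rule, determinant = -200) gives (2, 0, -5).

(2, 0, -5)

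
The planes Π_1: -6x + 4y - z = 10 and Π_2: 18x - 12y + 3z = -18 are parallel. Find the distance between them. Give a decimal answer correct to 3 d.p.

Rescale Π_2 by 1/(-3): -6x + 4y - z = 6. Then distance = |10 − 6| / √53 ≈ 0.549.

0.549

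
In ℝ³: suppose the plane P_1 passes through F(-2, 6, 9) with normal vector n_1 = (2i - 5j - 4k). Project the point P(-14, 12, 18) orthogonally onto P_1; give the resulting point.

P_1: n_1·r = n_1·F gives 2x - 5y - 4z = -70.
Foot = P − λn with λ = (n·P − d)/|n|² = (-160 − (-70))/45 = -2.
Foot = (-14, 12, 18) − (-2)·(2, -5, -4) = (-10, 2, 10).

(-10, 2, 10)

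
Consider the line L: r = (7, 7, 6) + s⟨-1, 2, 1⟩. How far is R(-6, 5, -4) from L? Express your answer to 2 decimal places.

Taking (7, 7, 6) on L with direction v = (-1, 2, 1): w = R − (7, 7, 6) = (-13, -2, -10), and w × v = (18, 23, -28).
Distance = |w × v| / |v| = √1637 / √6 ≈ 16.52.

16.52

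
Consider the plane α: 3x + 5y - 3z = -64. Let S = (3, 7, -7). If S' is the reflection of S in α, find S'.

(-15, -23, 11)

λ = (n·S − d)/|n|² = (65 − (-64))/43 = 3.
Reflection = S − 2λn = (3, 7, -7) − 6·(3, 5, -3) = (-15, -23, 11).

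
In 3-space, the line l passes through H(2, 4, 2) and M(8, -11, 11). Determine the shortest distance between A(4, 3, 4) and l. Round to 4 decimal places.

1.7547

A direction vector for l is M − H = (6, -15, 9).
Taking (2, 4, 2) on l with direction v = (6, -15, 9): w = A − (2, 4, 2) = (2, -1, 2), and w × v = (21, -6, -24).
Distance = |w × v| / |v| = √1053 / √342 ≈ 1.7547.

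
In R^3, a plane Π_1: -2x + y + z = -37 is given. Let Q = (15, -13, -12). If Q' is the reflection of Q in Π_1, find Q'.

λ = (n·Q − d)/|n|² = (-55 − (-37))/6 = -3.
Reflection = Q − 2λn = (15, -13, -12) − (-6)·(-2, 1, 1) = (3, -7, -6).

(3, -7, -6)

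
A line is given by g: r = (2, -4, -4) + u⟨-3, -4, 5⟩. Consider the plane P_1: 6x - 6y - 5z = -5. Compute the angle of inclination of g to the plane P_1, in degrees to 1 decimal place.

sin θ = |n·v| / (|n||v|) = |-19| / (√97 · √50) = 0.27282.
θ ≈ 15.8°.

15.8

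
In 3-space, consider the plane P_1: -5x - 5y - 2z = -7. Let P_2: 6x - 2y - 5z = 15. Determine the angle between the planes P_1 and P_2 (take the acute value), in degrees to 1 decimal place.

cos θ = |n₁·n₂| / (|n₁||n₂|) = |-10| / (√54 · √65).
θ = arccos(0.16879) ≈ 80.3°.

80.3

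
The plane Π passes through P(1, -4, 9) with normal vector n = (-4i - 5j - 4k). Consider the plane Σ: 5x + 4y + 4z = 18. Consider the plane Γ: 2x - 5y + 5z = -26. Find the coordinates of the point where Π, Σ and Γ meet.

Π: n·r = n·P gives -4x - 5y - 4z = -20.
Solving the 3×3 linear system -4x - 5y - 4z = -20, 5x + 4y + 4z = 18, 2x - 5y + 5z = -26 (e.g. by elimination or Cramer's rule, determinant = 57) gives (2, 4, -2).

(2, 4, -2)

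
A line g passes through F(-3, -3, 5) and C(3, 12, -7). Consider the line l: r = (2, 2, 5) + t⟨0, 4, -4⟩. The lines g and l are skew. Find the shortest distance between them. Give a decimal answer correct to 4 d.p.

1.6667

A direction vector for g is C − F = (6, 15, -12).
Common perpendicular direction n = (6, 15, -12) × (0, 4, -4) = (-12, 24, 24).
With w = (2, 2, 5) − (-3, -3, 5) = (5, 5, 0), w · n = 60.
Distance = |w · n| / |n| = |60| / √1296 ≈ 1.6667.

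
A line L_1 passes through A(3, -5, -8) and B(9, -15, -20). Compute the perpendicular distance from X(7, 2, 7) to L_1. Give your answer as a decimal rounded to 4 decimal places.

10.3724

A direction vector for L_1 is B − A = (6, -10, -12).
Taking (3, -5, -8) on L_1 with direction v = (6, -10, -12): w = X − (3, -5, -8) = (4, 7, 15), and w × v = (66, 138, -82).
Distance = |w × v| / |v| = √30124 / √280 ≈ 10.3724.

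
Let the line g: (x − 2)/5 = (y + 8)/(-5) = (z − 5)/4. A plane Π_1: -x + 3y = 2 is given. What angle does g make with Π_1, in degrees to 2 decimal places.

51.12

g has direction (5, -5, 4) through (2, -8, 5).
sin θ = |n·v| / (|n||v|) = |-20| / (√10 · √66) = 0.77850.
θ ≈ 51.12°.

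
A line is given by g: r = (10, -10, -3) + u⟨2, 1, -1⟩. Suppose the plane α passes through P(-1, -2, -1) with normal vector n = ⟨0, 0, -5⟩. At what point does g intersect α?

α: n·r = n·P gives -5z = 5.
Substitute r = (10, -10, -3) + t(2, 1, -1) into the plane: 15 + 5t = 5, so t = -2.
Intersection: (10, -10, -3) + (-2)·(2, 1, -1) = (6, -12, -1).

(6, -12, -1)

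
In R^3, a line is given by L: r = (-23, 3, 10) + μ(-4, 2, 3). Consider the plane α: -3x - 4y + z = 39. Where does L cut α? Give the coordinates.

Substitute r = (-23, 3, 10) + t(-4, 2, 3) into the plane: 67 + 7t = 39, so t = -4.
Intersection: (-23, 3, 10) + (-4)·(-4, 2, 3) = (-7, -5, -2).

(-7, -5, -2)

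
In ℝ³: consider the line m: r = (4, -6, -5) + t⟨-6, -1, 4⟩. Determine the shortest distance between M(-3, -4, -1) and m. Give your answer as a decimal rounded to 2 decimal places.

Taking (4, -6, -5) on m with direction v = (-6, -1, 4): w = M − (4, -6, -5) = (-7, 2, 4), and w × v = (12, 4, 19).
Distance = |w × v| / |v| = √521 / √53 ≈ 3.14.

3.14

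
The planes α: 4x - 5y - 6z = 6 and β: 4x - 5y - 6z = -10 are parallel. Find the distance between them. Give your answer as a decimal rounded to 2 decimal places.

Same normal n = (4, -5, -6) with |n| = √77; distance = |6 − (-10)| / |n| = 16/√77 ≈ 1.82.

1.82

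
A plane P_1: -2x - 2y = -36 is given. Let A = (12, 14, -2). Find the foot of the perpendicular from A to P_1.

(8, 10, -2)

Foot = A − λn with λ = (n·A − d)/|n|² = (-52 − (-36))/8 = -2.
Foot = (12, 14, -2) − (-2)·(-2, -2, 0) = (8, 10, -2).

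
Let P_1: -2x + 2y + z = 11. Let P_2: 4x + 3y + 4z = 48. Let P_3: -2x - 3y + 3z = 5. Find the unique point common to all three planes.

(2, 4, 7)

Solving the 3×3 linear system -2x + 2y + z = 11, 4x + 3y + 4z = 48, -2x - 3y + 3z = 5 (e.g. by elimination or Cramer's rule, determinant = -88) gives (2, 4, 7).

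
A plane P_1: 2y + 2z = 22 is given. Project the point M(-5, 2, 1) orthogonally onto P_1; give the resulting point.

(-5, 6, 5)

Foot = M − λn with λ = (n·M − d)/|n|² = (6 − 22)/8 = -2.
Foot = (-5, 2, 1) − (-2)·(0, 2, 2) = (-5, 6, 5).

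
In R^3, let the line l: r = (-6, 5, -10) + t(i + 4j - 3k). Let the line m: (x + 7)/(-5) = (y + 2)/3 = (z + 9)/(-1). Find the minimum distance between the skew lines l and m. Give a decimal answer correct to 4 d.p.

m has direction (-5, 3, -1) through (-7, -2, -9).
Common perpendicular direction n = (1, 4, -3) × (-5, 3, -1) = (5, 16, 23).
With w = (-7, -2, -9) − (-6, 5, -10) = (-1, -7, 1), w · n = -94.
Distance = |w · n| / |n| = |-94| / √810 ≈ 3.3028.

3.3028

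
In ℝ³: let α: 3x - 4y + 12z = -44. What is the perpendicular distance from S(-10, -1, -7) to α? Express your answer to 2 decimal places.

n·S − d = (3)·(-10) + (-4)·(-1) + (12)·(-7) − (-44) = -66; |n| = √169.
Distance = |-66| / √169 = 66/√169 ≈ 5.08.

5.08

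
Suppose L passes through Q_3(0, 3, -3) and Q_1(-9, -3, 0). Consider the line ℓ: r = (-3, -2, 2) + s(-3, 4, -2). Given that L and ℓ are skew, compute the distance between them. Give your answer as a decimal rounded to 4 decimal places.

2.2361

A direction vector for L is Q_1 − Q_3 = (-9, -6, 3).
Common perpendicular direction n = (-9, -6, 3) × (-3, 4, -2) = (0, -27, -54).
With w = (-3, -2, 2) − (0, 3, -3) = (-3, -5, 5), w · n = -135.
Distance = |w · n| / |n| = |-135| / √3645 ≈ 2.2361.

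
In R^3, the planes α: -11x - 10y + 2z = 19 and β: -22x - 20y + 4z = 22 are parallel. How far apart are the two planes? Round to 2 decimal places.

0.53

Rescale β by 1/2: -11x - 10y + 2z = 11. Then distance = |19 − 11| / √225 ≈ 0.53.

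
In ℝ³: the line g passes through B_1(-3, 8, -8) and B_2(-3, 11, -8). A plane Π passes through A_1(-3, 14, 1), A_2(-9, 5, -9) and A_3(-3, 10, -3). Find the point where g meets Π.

A direction vector for g is B_2 − B_1 = (0, 3, 0).
A_1A_2 = (-6, -9, -10), A_1A_3 = (0, -4, -4); a normal to Π is A_1A_2 × A_1A_3 = (-4, -24, 24).
Using A_1: Π has equation -4x - 24y + 24z = -300.
Substitute r = (-3, 8, -8) + t(0, 3, 0) into the plane: -372 + (-72)t = -300, so t = -1.
Intersection: (-3, 8, -8) + (-1)·(0, 3, 0) = (-3, 5, -8).

(-3, 5, -8)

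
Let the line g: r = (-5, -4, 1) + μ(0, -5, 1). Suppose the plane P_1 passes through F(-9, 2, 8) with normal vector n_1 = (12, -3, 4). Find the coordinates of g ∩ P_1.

(-5, 6, -1)

P_1: n_1·r = n_1·F gives 12x - 3y + 4z = -82.
Substitute r = (-5, -4, 1) + t(0, -5, 1) into the plane: -44 + 19t = -82, so t = -2.
Intersection: (-5, -4, 1) + (-2)·(0, -5, 1) = (-5, 6, -1).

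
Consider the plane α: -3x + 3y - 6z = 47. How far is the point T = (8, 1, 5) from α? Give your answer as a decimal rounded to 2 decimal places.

13.34

n·T − d = (-3)·(8) + (3)·(1) + (-6)·(5) − 47 = -98; |n| = √54.
Distance = |-98| / √54 = 98/√54 ≈ 13.34.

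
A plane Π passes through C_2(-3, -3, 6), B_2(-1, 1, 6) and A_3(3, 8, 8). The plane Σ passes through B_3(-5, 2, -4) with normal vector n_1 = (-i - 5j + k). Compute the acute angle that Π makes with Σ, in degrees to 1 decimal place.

C_2B_2 = (2, 4, 0), C_2A_3 = (6, 11, 2); a normal to Π is C_2B_2 × C_2A_3 = (8, -4, -2).
Using C_2: Π has equation 8x - 4y - 2z = -24.
Σ: n_1·r = n_1·B_3 gives -x - 5y + z = -9.
cos θ = |n₁·n₂| / (|n₁||n₂|) = |10| / (√84 · √27).
θ = arccos(0.20998) ≈ 77.9°.

77.9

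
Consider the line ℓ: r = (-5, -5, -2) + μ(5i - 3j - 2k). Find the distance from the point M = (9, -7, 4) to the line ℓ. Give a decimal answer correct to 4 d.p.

Taking (-5, -5, -2) on ℓ with direction v = (5, -3, -2): w = M − (-5, -5, -2) = (14, -2, 6), and w × v = (22, 58, -32).
Distance = |w × v| / |v| = √4872 / √38 ≈ 11.3230.

11.3230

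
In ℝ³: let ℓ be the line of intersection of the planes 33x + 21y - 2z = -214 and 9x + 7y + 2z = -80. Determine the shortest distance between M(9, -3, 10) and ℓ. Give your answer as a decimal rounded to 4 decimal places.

17.2427

Direction of ℓ: (33, 21, -2) × (9, 7, 2) = (56, -84, 42).
A point on ℓ: solving the two plane equations with x = -5 gives (-5, -3, -7).
Taking (-5, -3, -7) on ℓ with direction v = (56, -84, 42): w = M − (-5, -3, -7) = (14, 0, 17), and w × v = (1428, 364, -1176).
Distance = |w × v| / |v| = √3554656 / √11956 ≈ 17.2427.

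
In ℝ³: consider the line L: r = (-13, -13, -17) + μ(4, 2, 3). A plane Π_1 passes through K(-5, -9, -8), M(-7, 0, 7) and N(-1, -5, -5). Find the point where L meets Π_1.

KM = (-2, 9, 15), KN = (4, 4, 3); a normal to Π_1 is KM × KN = (-33, 66, -44).
Using K: Π_1 has equation -33x + 66y - 44z = -77.
Substitute r = (-13, -13, -17) + t(4, 2, 3) into the plane: 319 + (-132)t = -77, so t = 3.
Intersection: (-13, -13, -17) + 3·(4, 2, 3) = (-1, -7, -8).

(-1, -7, -8)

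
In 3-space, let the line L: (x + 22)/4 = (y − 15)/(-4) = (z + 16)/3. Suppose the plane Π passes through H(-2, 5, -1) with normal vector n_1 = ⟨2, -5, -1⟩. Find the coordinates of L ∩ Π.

L has direction (4, -4, 3) through (-22, 15, -16).
Π: n_1·r = n_1·H gives 2x - 5y - z = -28.
Substitute r = (-22, 15, -16) + t(4, -4, 3) into the plane: -103 + 25t = -28, so t = 3.
Intersection: (-22, 15, -16) + 3·(4, -4, 3) = (-10, 3, -7).

(-10, 3, -7)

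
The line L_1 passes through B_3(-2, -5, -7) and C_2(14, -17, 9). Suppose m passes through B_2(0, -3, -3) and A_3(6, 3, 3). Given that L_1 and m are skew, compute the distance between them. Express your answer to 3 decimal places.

1.414

A direction vector for L_1 is C_2 − B_3 = (16, -12, 16).
A direction vector for m is A_3 − B_2 = (6, 6, 6).
Common perpendicular direction n = (16, -12, 16) × (6, 6, 6) = (-168, 0, 168).
With w = (0, -3, -3) − (-2, -5, -7) = (2, 2, 4), w · n = 336.
Distance = |w · n| / |n| = |336| / √56448 ≈ 1.414.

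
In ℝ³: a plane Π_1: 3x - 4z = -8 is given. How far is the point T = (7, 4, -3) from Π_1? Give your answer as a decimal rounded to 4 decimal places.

8.2000

n·T − d = (3)·(7) + (0)·(4) + (-4)·(-3) − (-8) = 41; |n| = √25.
Distance = |41| / √25 = 41/√25 ≈ 8.2000.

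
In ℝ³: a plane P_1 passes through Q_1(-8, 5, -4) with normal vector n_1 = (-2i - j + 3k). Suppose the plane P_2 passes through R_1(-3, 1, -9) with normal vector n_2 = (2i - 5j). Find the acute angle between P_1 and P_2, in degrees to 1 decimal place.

87.2

P_1: n_1·r = n_1·Q_1 gives -2x - y + 3z = -1.
P_2: n_2·r = n_2·R_1 gives 2x - 5y = -11.
cos θ = |n₁·n₂| / (|n₁||n₂|) = |1| / (√14 · √29).
θ = arccos(0.04963) ≈ 87.2°.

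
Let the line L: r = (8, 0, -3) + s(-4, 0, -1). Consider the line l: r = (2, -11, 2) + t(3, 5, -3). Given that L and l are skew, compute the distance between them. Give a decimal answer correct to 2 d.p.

1.37

Common perpendicular direction n = (-4, 0, -1) × (3, 5, -3) = (5, -15, -20).
With w = (2, -11, 2) − (8, 0, -3) = (-6, -11, 5), w · n = 35.
Distance = |w · n| / |n| = |35| / √650 ≈ 1.37.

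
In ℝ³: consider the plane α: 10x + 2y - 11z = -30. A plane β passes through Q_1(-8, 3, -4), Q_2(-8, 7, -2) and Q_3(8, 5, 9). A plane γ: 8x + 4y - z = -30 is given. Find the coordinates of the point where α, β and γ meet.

(-6, 4, -2)

Q_1Q_2 = (0, 4, 2), Q_1Q_3 = (16, 2, 13); a normal to β is Q_1Q_2 × Q_1Q_3 = (48, 32, -64).
Using Q_1: β has equation 48x + 32y - 64z = -32.
Solving the 3×3 linear system 10x + 2y - 11z = -30, 48x + 32y - 64z = -32, 8x + 4y - z = -30 (e.g. by elimination or Cramer's rule, determinant = 2016) gives (-6, 4, -2).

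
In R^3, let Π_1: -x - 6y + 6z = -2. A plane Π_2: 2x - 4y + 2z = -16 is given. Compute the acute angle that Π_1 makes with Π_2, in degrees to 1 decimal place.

cos θ = |n₁·n₂| / (|n₁||n₂|) = |34| / (√73 · √24).
θ = arccos(0.81229) ≈ 35.7°.

35.7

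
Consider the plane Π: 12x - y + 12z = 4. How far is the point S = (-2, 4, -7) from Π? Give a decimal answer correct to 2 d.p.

n·S − d = (12)·(-2) + (-1)·(4) + (12)·(-7) − 4 = -116; |n| = √289.
Distance = |-116| / √289 = 116/√289 ≈ 6.82.

6.82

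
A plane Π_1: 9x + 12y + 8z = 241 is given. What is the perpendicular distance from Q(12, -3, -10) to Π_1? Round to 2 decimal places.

n·Q − d = (9)·(12) + (12)·(-3) + (8)·(-10) − 241 = -249; |n| = √289.
Distance = |-249| / √289 = 249/√289 ≈ 14.65.

14.65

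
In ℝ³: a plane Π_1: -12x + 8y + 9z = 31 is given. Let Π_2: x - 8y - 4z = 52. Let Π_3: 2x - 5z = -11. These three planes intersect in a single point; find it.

Solving the 3×3 linear system -12x + 8y + 9z = 31, x - 8y - 4z = 52, 2x - 5z = -11 (e.g. by elimination or Cramer's rule, determinant = -360) gives (-8, -7, -1).

(-8, -7, -1)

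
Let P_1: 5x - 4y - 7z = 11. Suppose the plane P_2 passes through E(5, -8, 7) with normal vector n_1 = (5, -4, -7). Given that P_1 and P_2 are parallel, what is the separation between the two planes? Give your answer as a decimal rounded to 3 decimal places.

P_2: n_1·r = n_1·E gives 5x - 4y - 7z = 8.
Same normal n = (5, -4, -7) with |n| = √90; distance = |11 − 8| / |n| = 3/√90 ≈ 0.316.

0.316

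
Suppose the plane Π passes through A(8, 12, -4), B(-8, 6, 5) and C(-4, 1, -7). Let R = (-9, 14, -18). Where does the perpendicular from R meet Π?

(0, 2, -10)

AB = (-16, -6, 9), AC = (-12, -11, -3); a normal to Π is AB × AC = (117, -156, 104).
Using A: Π has equation 117x - 156y + 104z = -1352.
Foot = R − λn with λ = (n·R − d)/|n|² = (-5109 − (-1352))/48841 = -1/13.
Foot = (-9, 14, -18) − (-1/13)·(117, -156, 104) = (0, 2, -10).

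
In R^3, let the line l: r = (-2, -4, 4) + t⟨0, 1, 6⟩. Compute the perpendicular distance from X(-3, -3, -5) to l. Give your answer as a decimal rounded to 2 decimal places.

2.66

Taking (-2, -4, 4) on l with direction v = (0, 1, 6): w = X − (-2, -4, 4) = (-1, 1, -9), and w × v = (15, 6, -1).
Distance = |w × v| / |v| = √262 / √37 ≈ 2.66.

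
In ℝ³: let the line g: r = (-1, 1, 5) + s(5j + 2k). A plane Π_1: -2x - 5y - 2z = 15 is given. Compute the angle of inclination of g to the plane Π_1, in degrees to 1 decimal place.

sin θ = |n·v| / (|n||v|) = |-29| / (√33 · √29) = 0.93744.
θ ≈ 69.6°.

69.6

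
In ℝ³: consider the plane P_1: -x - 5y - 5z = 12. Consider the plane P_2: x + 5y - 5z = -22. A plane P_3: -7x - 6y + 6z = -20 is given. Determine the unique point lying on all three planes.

Solving the 3×3 linear system -x - 5y - 5z = 12, x + 5y - 5z = -22, -7x - 6y + 6z = -20 (e.g. by elimination or Cramer's rule, determinant = -290) gives (8, -5, 1).

(8, -5, 1)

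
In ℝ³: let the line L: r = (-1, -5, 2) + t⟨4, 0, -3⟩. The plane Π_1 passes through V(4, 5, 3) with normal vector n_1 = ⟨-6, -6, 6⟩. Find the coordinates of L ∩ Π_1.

Π_1: n_1·r = n_1·V gives -6x - 6y + 6z = -36.
Substitute r = (-1, -5, 2) + t(4, 0, -3) into the plane: 48 + (-42)t = -36, so t = 2.
Intersection: (-1, -5, 2) + 2·(4, 0, -3) = (7, -5, -4).

(7, -5, -4)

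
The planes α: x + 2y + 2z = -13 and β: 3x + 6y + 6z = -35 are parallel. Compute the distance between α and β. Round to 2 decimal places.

Rescale β by 1/3: x + 2y + 2z = -35/3. Then distance = |-13 − (-35/3)| / √9 ≈ 0.44.

0.44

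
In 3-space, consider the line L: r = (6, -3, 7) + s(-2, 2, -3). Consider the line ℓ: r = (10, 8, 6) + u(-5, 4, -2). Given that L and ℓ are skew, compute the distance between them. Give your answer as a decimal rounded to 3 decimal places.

10.984

Common perpendicular direction n = (-2, 2, -3) × (-5, 4, -2) = (8, 11, 2).
With w = (10, 8, 6) − (6, -3, 7) = (4, 11, -1), w · n = 151.
Distance = |w · n| / |n| = |151| / √189 ≈ 10.984.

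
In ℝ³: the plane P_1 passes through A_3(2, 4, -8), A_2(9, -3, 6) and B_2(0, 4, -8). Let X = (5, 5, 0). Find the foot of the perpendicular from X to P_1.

A_3A_2 = (7, -7, 14), A_3B_2 = (-2, 0, 0); a normal to P_1 is A_3A_2 × A_3B_2 = (0, -28, -14).
Using A_3: P_1 has equation -28y - 14z = 0.
Foot = X − λn with λ = (n·X − d)/|n|² = (-140 − 0)/980 = -1/7.
Foot = (5, 5, 0) − (-1/7)·(0, -28, -14) = (5, 1, -2).

(5, 1, -2)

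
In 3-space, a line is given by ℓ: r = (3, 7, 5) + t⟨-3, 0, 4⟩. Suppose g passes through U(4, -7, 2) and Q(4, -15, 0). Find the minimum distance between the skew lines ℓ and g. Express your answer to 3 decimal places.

A direction vector for g is Q − U = (0, -8, -2).
Common perpendicular direction n = (-3, 0, 4) × (0, -8, -2) = (32, -6, 24).
With w = (4, -7, 2) − (3, 7, 5) = (1, -14, -3), w · n = 44.
Distance = |w · n| / |n| = |44| / √1636 ≈ 1.088.

1.088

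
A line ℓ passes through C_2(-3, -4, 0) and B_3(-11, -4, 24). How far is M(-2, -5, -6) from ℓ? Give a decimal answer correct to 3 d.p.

A direction vector for ℓ is B_3 − C_2 = (-8, 0, 24).
Taking (-3, -4, 0) on ℓ with direction v = (-8, 0, 24): w = M − (-3, -4, 0) = (1, -1, -6), and w × v = (-24, 24, -8).
Distance = |w × v| / |v| = √1216 / √640 ≈ 1.378.

1.378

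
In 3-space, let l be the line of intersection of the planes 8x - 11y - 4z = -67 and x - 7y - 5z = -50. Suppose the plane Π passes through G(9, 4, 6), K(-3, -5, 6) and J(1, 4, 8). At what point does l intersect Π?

Direction of l: (8, -11, -4) × (1, -7, -5) = (27, 36, -45).
A point on l: solving the two plane equations with x = -9 gives (-9, -7, 18).
GK = (-12, -9, 0), GJ = (-8, 0, 2); a normal to Π is GK × GJ = (-18, 24, -72).
Using G: Π has equation -18x + 24y - 72z = -498.
Substitute r = (-9, -7, 18) + t(27, 36, -45) into the plane: -1302 + 3618t = -498, so t = 2/9.
Intersection: (-9, -7, 18) + (2/9)·(27, 36, -45) = (-3, 1, 8).

(-3, 1, 8)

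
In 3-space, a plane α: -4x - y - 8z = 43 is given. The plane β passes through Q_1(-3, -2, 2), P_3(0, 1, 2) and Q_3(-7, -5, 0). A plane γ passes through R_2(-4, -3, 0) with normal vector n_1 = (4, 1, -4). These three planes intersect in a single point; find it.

(-6, -3, -2)

Q_1P_3 = (3, 3, 0), Q_1Q_3 = (-4, -3, -2); a normal to β is Q_1P_3 × Q_1Q_3 = (-6, 6, 3).
Using Q_1: β has equation -6x + 6y + 3z = 12.
γ: n_1·r = n_1·R_2 gives 4x + y - 4z = -19.
Solving the 3×3 linear system -4x - y - 8z = 43, -6x + 6y + 3z = 12, 4x + y - 4z = -19 (e.g. by elimination or Cramer's rule, determinant = 360) gives (-6, -3, -2).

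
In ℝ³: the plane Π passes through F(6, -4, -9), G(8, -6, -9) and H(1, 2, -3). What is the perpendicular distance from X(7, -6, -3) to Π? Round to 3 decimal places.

FG = (2, -2, 0), FH = (-5, 6, 6); a normal to Π is FG × FH = (-12, -12, 2).
Using F: Π has equation -12x - 12y + 2z = -42.
n·X − d = (-12)·(7) + (-12)·(-6) + (2)·(-3) − (-42) = 24; |n| = √292.
Distance = |24| / √292 = 24/√292 ≈ 1.404.

1.404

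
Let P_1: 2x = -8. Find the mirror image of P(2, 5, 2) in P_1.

(-10, 5, 2)

λ = (n·P − d)/|n|² = (4 − (-8))/4 = 3.
Reflection = P − 2λn = (2, 5, 2) − 6·(2, 0, 0) = (-10, 5, 2).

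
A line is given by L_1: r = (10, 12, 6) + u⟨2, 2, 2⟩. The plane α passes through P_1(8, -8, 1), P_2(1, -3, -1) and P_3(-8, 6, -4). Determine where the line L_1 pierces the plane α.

(2, 4, -2)

P_1P_2 = (-7, 5, -2), P_1P_3 = (-16, 14, -5); a normal to α is P_1P_2 × P_1P_3 = (3, -3, -18).
Using P_1: α has equation 3x - 3y - 18z = 30.
Substitute r = (10, 12, 6) + t(2, 2, 2) into the plane: -114 + (-36)t = 30, so t = -4.
Intersection: (10, 12, 6) + (-4)·(2, 2, 2) = (2, 4, -2).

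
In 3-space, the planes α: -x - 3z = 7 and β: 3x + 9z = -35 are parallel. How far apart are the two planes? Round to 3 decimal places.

1.476

Rescale β by 1/(-3): -x - 3z = 35/3. Then distance = |7 − (35/3)| / √10 ≈ 1.476.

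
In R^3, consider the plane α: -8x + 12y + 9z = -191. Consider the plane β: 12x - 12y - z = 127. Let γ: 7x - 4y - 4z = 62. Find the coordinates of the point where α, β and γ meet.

Solving the 3×3 linear system -8x + 12y + 9z = -191, 12x - 12y - z = 127, 7x - 4y - 4z = 62 (e.g. by elimination or Cramer's rule, determinant = 464) gives (-2, -12, -7).

(-2, -12, -7)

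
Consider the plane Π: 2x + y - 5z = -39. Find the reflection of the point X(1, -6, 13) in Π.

λ = (n·X − d)/|n|² = (-69 − (-39))/30 = -1.
Reflection = X − 2λn = (1, -6, 13) − (-2)·(2, 1, -5) = (5, -4, 3).

(5, -4, 3)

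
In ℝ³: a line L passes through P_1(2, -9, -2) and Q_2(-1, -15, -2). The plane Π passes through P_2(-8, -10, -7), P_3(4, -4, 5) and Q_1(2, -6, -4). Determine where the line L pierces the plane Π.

A direction vector for L is Q_2 − P_1 = (-3, -6, 0).
P_2P_3 = (12, 6, 12), P_2Q_1 = (10, 4, 3); a normal to Π is P_2P_3 × P_2Q_1 = (-30, 84, -12).
Using P_2: Π has equation -30x + 84y - 12z = -516.
Substitute r = (2, -9, -2) + t(-3, -6, 0) into the plane: -792 + (-414)t = -516, so t = -2/3.
Intersection: (2, -9, -2) + (-2/3)·(-3, -6, 0) = (4, -5, -2).

(4, -5, -2)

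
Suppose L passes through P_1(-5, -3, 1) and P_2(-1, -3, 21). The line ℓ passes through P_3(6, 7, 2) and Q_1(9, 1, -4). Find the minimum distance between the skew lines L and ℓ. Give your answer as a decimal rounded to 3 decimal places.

A direction vector for L is P_2 − P_1 = (4, 0, 20).
A direction vector for ℓ is Q_1 − P_3 = (3, -6, -6).
Common perpendicular direction n = (4, 0, 20) × (3, -6, -6) = (120, 84, -24).
With w = (6, 7, 2) − (-5, -3, 1) = (11, 10, 1), w · n = 2136.
Distance = |w · n| / |n| = |2136| / √22032 ≈ 14.390.

14.390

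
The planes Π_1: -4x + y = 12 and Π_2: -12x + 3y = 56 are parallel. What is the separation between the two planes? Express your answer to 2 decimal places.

1.62

Rescale Π_2 by 1/3: -4x + y = 56/3. Then distance = |12 − (56/3)| / √17 ≈ 1.62.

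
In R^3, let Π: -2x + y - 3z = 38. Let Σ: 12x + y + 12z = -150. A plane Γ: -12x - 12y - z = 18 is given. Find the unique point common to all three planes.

Solving the 3×3 linear system -2x + y - 3z = 38, 12x + y + 12z = -150, -12x - 12y - z = 18 (e.g. by elimination or Cramer's rule, determinant = -22) gives (-7, 6, -6).

(-7, 6, -6)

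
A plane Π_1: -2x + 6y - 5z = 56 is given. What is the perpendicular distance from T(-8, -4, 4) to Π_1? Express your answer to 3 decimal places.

10.419

n·T − d = (-2)·(-8) + (6)·(-4) + (-5)·(4) − 56 = -84; |n| = √65.
Distance = |-84| / √65 = 84/√65 ≈ 10.419.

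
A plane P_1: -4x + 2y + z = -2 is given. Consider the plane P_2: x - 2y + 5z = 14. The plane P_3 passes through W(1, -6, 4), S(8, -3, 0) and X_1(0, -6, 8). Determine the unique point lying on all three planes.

WS = (7, 3, -4), WX_1 = (-1, 0, 4); a normal to P_3 is WS × WX_1 = (12, -24, 3).
Using W: P_3 has equation 12x - 24y + 3z = 168.
Solving the 3×3 linear system -4x + 2y + z = -2, x - 2y + 5z = 14, 12x - 24y + 3z = 168 (e.g. by elimination or Cramer's rule, determinant = -342) gives (-4, -9, 0).

(-4, -9, 0)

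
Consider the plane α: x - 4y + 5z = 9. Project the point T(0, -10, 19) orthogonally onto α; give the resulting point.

(-3, 2, 4)

Foot = T − λn with λ = (n·T − d)/|n|² = (135 − 9)/42 = 3.
Foot = (0, -10, 19) − 3·(1, -4, 5) = (-3, 2, 4).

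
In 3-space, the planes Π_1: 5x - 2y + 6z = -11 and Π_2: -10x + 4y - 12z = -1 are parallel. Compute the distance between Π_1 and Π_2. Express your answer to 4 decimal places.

Rescale Π_2 by 1/(-2): 5x - 2y + 6z = 1/2. Then distance = |-11 − (1/2)| / √65 ≈ 1.4264.

1.4264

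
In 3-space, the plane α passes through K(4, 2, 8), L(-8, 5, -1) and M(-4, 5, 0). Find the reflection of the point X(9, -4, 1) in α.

KL = (-12, 3, -9), KM = (-8, 3, -8); a normal to α is KL × KM = (3, -24, -12).
Using K: α has equation 3x - 24y - 12z = -132.
λ = (n·X − d)/|n|² = (111 − (-132))/729 = 1/3.
Reflection = X − 2λn = (9, -4, 1) − (2/3)·(3, -24, -12) = (7, 12, 9).

(7, 12, 9)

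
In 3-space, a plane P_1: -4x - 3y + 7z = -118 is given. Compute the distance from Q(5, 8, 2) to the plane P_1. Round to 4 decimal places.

10.2298

n·Q − d = (-4)·(5) + (-3)·(8) + (7)·(2) − (-118) = 88; |n| = √74.
Distance = |88| / √74 = 88/√74 ≈ 10.2298.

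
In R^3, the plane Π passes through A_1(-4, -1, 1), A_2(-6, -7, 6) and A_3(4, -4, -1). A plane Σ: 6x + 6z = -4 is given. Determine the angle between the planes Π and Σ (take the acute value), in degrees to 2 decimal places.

A_1A_2 = (-2, -6, 5), A_1A_3 = (8, -3, -2); a normal to Π is A_1A_2 × A_1A_3 = (27, 36, 54).
Using A_1: Π has equation 27x + 36y + 54z = -90.
cos θ = |n₁·n₂| / (|n₁||n₂|) = |486| / (√4941 · √72).
θ = arccos(0.81482) ≈ 35.43°.

35.43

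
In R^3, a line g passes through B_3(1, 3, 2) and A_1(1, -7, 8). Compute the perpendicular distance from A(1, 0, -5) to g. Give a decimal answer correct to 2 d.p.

7.55

A direction vector for g is A_1 − B_3 = (0, -10, 6).
Taking (1, 3, 2) on g with direction v = (0, -10, 6): w = A − (1, 3, 2) = (0, -3, -7), and w × v = (-88, 0, 0).
Distance = |w × v| / |v| = √7744 / √136 ≈ 7.55.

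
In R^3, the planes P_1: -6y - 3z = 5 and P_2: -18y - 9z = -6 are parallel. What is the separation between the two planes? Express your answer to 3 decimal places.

1.043

Rescale P_2 by 1/3: -6y - 3z = -2. Then distance = |5 − (-2)| / √45 ≈ 1.043.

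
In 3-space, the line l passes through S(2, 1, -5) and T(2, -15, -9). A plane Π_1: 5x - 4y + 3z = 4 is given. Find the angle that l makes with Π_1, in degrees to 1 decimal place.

A direction vector for l is T − S = (0, -16, -4).
sin θ = |n·v| / (|n||v|) = |52| / (√50 · √272) = 0.44590.
θ ≈ 26.5°.

26.5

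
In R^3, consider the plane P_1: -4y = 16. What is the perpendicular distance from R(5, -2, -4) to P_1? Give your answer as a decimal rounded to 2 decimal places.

2.00

n·R − d = (0)·(5) + (-4)·(-2) + (0)·(-4) − 16 = -8; |n| = √16.
Distance = |-8| / √16 = 8/√16 ≈ 2.00.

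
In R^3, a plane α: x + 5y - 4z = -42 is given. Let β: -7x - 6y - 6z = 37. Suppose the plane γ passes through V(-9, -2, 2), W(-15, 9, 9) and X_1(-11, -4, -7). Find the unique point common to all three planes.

VW = (-6, 11, 7), VX_1 = (-2, -2, -9); a normal to γ is VW × VX_1 = (-85, -68, 34).
Using V: γ has equation -85x - 68y + 34z = 969.
Solving the 3×3 linear system x + 5y - 4z = -42, -7x - 6y - 6z = 37, -85x - 68y + 34z = 969 (e.g. by elimination or Cramer's rule, determinant = 3264) gives (-7, -3, 5).

(-7, -3, 5)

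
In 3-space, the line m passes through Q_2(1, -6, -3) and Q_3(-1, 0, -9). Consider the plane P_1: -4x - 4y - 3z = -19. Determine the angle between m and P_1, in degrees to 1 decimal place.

A direction vector for m is Q_3 − Q_2 = (-2, 6, -6).
sin θ = |n·v| / (|n||v|) = |2| / (√41 · √76) = 0.03583.
θ ≈ 2.1°.

2.1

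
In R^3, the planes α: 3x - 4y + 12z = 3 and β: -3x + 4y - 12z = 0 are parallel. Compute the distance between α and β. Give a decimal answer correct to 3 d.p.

Rescale β by 1/(-1): 3x - 4y + 12z = 0. Then distance = |3 − 0| / √169 ≈ 0.231.

0.231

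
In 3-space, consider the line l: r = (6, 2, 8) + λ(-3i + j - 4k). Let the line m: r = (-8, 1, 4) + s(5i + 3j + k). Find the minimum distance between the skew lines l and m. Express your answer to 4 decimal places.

Common perpendicular direction n = (-3, 1, -4) × (5, 3, 1) = (13, -17, -14).
With w = (-8, 1, 4) − (6, 2, 8) = (-14, -1, -4), w · n = -109.
Distance = |w · n| / |n| = |-109| / √654 ≈ 4.2622.

4.2622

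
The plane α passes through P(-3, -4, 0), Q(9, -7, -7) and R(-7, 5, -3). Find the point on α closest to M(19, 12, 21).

(1, -4, -3)

PQ = (12, -3, -7), PR = (-4, 9, -3); a normal to α is PQ × PR = (72, 64, 96).
Using P: α has equation 72x + 64y + 96z = -472.
Foot = M − λn with λ = (n·M − d)/|n|² = (4152 − (-472))/18496 = 1/4.
Foot = (19, 12, 21) − (1/4)·(72, 64, 96) = (1, -4, -3).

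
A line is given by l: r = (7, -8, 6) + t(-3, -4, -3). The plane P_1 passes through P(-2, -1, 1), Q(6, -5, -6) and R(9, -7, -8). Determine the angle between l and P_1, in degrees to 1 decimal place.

PQ = (8, -4, -7), PR = (11, -6, -9); a normal to P_1 is PQ × PR = (-6, -5, -4).
Using P: P_1 has equation -6x - 5y - 4z = 13.
sin θ = |n·v| / (|n||v|) = |50| / (√77 · √34) = 0.97720.
θ ≈ 77.7°.

77.7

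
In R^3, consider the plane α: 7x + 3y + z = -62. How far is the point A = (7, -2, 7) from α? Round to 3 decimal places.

n·A − d = (7)·(7) + (3)·(-2) + (1)·(7) − (-62) = 112; |n| = √59.
Distance = |112| / √59 = 112/√59 ≈ 14.581.

14.581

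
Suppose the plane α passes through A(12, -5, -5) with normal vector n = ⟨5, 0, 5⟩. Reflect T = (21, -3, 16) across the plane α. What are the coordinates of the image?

(-9, -3, -14)

α: n·r = n·A gives 5x + 5z = 35.
λ = (n·T − d)/|n|² = (185 − 35)/50 = 3.
Reflection = T − 2λn = (21, -3, 16) − 6·(5, 0, 5) = (-9, -3, -14).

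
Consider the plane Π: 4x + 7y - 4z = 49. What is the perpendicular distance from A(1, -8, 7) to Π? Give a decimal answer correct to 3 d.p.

14.333

n·A − d = (4)·(1) + (7)·(-8) + (-4)·(7) − 49 = -129; |n| = √81.
Distance = |-129| / √81 = 129/√81 ≈ 14.333.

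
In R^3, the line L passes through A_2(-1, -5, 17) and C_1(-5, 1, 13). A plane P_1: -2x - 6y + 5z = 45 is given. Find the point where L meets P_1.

(-7, 4, 11)

A direction vector for L is C_1 − A_2 = (-4, 6, -4).
Substitute r = (-1, -5, 17) + t(-4, 6, -4) into the plane: 117 + (-48)t = 45, so t = 3/2.
Intersection: (-1, -5, 17) + (3/2)·(-4, 6, -4) = (-7, 4, 11).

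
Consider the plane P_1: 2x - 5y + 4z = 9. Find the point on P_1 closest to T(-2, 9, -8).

(2, -1, 0)

Foot = T − λn with λ = (n·T − d)/|n|² = (-81 − 9)/45 = -2.
Foot = (-2, 9, -8) − (-2)·(2, -5, 4) = (2, -1, 0).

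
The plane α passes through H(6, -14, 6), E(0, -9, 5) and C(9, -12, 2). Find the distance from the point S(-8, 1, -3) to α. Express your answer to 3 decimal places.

HE = (-6, 5, -1), HC = (3, 2, -4); a normal to α is HE × HC = (-18, -27, -27).
Using H: α has equation -18x - 27y - 27z = 108.
n·S − d = (-18)·(-8) + (-27)·(1) + (-27)·(-3) − 108 = 90; |n| = √1782.
Distance = |90| / √1782 = 90/√1782 ≈ 2.132.

2.132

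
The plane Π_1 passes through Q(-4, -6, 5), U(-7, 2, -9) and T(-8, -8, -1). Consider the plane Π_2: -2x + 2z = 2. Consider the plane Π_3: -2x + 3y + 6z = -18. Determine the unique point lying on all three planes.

QU = (-3, 8, -14), QT = (-4, -2, -6); a normal to Π_1 is QU × QT = (-76, 38, 38).
Using Q: Π_1 has equation -76x + 38y + 38z = 266.
Solving the 3×3 linear system -76x + 38y + 38z = 266, -2x + 2z = 2, -2x + 3y + 6z = -18 (e.g. by elimination or Cramer's rule, determinant = 532) gives (-6, 0, -5).

(-6, 0, -5)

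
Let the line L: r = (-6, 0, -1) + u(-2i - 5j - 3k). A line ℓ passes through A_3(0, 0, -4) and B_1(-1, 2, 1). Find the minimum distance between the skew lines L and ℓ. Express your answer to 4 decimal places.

3.5196

A direction vector for ℓ is B_1 − A_3 = (-1, 2, 5).
Common perpendicular direction n = (-2, -5, -3) × (-1, 2, 5) = (-19, 13, -9).
With w = (0, 0, -4) − (-6, 0, -1) = (6, 0, -3), w · n = -87.
Distance = |w · n| / |n| = |-87| / √611 ≈ 3.5196.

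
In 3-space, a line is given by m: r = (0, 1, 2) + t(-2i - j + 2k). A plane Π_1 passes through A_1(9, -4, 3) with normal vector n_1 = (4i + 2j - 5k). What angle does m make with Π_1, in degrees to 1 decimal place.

Π_1: n_1·r = n_1·A_1 gives 4x + 2y - 5z = 13.
sin θ = |n·v| / (|n||v|) = |-20| / (√45 · √9) = 0.99381.
θ ≈ 83.6°.

83.6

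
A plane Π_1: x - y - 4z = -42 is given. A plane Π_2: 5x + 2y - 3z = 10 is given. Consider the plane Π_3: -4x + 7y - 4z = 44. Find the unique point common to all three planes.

(2, 12, 8)

Solving the 3×3 linear system x - y - 4z = -42, 5x + 2y - 3z = 10, -4x + 7y - 4z = 44 (e.g. by elimination or Cramer's rule, determinant = -191) gives (2, 12, 8).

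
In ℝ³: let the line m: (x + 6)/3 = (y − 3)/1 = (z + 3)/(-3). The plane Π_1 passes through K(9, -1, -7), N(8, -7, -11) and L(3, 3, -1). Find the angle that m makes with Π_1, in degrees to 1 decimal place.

22.5

m has direction (3, 1, -3) through (-6, 3, -3).
KN = (-1, -6, -4), KL = (-6, 4, 6); a normal to Π_1 is KN × KL = (-20, 30, -40).
Using K: Π_1 has equation -20x + 30y - 40z = 70.
sin θ = |n·v| / (|n||v|) = |90| / (√2900 · √19) = 0.38341.
θ ≈ 22.5°.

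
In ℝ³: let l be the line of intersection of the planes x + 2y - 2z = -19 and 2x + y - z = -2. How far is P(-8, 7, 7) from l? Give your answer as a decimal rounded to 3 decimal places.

Direction of l: (1, 2, -2) × (2, 1, -1) = (0, -3, -3).
A point on l: solving the two plane equations with y = -6 gives (5, -6, 6).
Taking (5, -6, 6) on l with direction v = (0, -3, -3): w = P − (5, -6, 6) = (-13, 13, 1), and w × v = (-36, -39, 39).
Distance = |w × v| / |v| = √4338 / √18 ≈ 15.524.

15.524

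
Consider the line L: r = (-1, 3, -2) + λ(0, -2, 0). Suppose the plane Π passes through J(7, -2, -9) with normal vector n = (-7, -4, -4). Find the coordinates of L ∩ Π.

Π: n·r = n·J gives -7x - 4y - 4z = -5.
Substitute r = (-1, 3, -2) + t(0, -2, 0) into the plane: 3 + 8t = -5, so t = -1.
Intersection: (-1, 3, -2) + (-1)·(0, -2, 0) = (-1, 5, -2).

(-1, 5, -2)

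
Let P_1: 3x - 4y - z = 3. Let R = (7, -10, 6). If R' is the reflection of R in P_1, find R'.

λ = (n·R − d)/|n|² = (55 − 3)/26 = 2.
Reflection = R − 2λn = (7, -10, 6) − 4·(3, -4, -1) = (-5, 6, 10).

(-5, 6, 10)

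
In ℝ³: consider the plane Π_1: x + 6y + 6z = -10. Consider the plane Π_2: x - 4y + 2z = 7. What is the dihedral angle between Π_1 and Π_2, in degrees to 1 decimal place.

73.7

cos θ = |n₁·n₂| / (|n₁||n₂|) = |-11| / (√73 · √21).
θ = arccos(0.28095) ≈ 73.7°.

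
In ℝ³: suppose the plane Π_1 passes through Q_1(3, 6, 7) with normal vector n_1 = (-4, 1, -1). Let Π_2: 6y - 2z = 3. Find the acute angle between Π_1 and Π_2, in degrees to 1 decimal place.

Π_1: n_1·r = n_1·Q_1 gives -4x + y - z = -13.
cos θ = |n₁·n₂| / (|n₁||n₂|) = |8| / (√18 · √40).
θ = arccos(0.29814) ≈ 72.7°.

72.7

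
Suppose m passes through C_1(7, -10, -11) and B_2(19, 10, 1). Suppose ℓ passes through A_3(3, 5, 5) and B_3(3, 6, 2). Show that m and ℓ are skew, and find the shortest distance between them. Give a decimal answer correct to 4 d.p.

A direction vector for m is B_2 − C_1 = (12, 20, 12).
A direction vector for ℓ is B_3 − A_3 = (0, 1, -3).
Common perpendicular direction n = (12, 20, 12) × (0, 1, -3) = (-72, 36, 12).
With w = (3, 5, 5) − (7, -10, -11) = (-4, 15, 16), w · n = 1020.
Since n ≠ 0 the lines are not parallel, and w · n = 1020 ≠ 0 so they do not intersect; hence they are skew.
Distance = |w · n| / |n| = |1020| / √6624 ≈ 12.5326.

12.5326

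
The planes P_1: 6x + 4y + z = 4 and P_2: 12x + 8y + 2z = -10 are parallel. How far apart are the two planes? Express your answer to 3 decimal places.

Rescale P_2 by 1/2: 6x + 4y + z = -5. Then distance = |4 − (-5)| / √53 ≈ 1.236.

1.236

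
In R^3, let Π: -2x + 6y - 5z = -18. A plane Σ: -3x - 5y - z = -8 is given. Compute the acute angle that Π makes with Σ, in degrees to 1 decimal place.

cos θ = |n₁·n₂| / (|n₁||n₂|) = |-19| / (√65 · √35).
θ = arccos(0.39835) ≈ 66.5°.

66.5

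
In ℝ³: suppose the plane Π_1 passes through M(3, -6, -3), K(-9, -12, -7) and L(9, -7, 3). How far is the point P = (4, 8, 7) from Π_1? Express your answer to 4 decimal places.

14.1133

MK = (-12, -6, -4), ML = (6, -1, 6); a normal to Π_1 is MK × ML = (-40, 48, 48).
Using M: Π_1 has equation -40x + 48y + 48z = -552.
n·P − d = (-40)·(4) + (48)·(8) + (48)·(7) − (-552) = 1112; |n| = √6208.
Distance = |1112| / √6208 = 1112/√6208 ≈ 14.1133.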